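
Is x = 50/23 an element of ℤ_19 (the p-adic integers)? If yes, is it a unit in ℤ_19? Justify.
x ∈ ℤ_19^× (unit); v_19(x) = 0

ℤ_19 = {x ∈ ℚ_19 : v_19(x) ≥ 0} and ℤ_19^× = {x ∈ ℤ_19 : v_19(x) = 0}. Here v_19(50/23) = v_19(num) − v_19(den) = 0; compare against these criteria.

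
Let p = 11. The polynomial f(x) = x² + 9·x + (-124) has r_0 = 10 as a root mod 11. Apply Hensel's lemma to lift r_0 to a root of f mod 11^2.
r_1 = 87 (mod 121)

Hensel: r_{i+1} = r_i − f(r_i)·(f′(r_i))^{-1} mod 11^{i+2}, f′(x) = 2x + 9. Iterate:
  r_0 = 10 (mod 11)
  r_1 = 87 (mod 121)
Final: r = 87 satisfies f(r) ≡ 0 mod 11^2.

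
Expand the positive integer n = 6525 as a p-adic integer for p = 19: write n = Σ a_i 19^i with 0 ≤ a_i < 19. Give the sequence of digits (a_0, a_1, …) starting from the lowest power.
(a_0, a_1, …) = (8, 1, 18)

Repeated division by 19 gives the digits low-to-high: 6525 = 8 + 1·19^1 + 18·19^2. Digit sequence: (8, 1, 18).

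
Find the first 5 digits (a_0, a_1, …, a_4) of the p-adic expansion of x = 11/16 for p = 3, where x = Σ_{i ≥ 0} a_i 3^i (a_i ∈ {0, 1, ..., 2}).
(a_0, …, a_4) = (2, 2, 2, 0, 1)

v_3(11/16) = 0 (numerator and denominator both coprime to 3), so x ∈ ℤ_3^×. Compute digits iteratively via a_i = x_i mod 3, x_{i+1} = (x_i − a_i)/3, with x_0 = x:
  x_0 = 11/16;  a_0 = 2;  x_1 = (x_0 − 2)/3 = -7/16
  x_1 = -7/16;  a_1 = 2;  x_2 = (x_1 − 2)/3 = -13/16
  x_2 = -13/16;  a_2 = 2;  x_3 = (x_2 − 2)/3 = -15/16
  x_3 = -15/16;  a_3 = 0;  x_4 = (x_3 − 0)/3 = -5/16
  x_4 = -5/16;  a_4 = 1;  x_5 = (x_4 − 1)/3 = -7/16
Digits: (2, 2, 2, 0, 1).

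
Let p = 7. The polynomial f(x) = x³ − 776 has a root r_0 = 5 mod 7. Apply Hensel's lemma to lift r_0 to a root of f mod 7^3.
r_2 = 292 (mod 343)

Hensel: r_{i+1} = r_i − f(r_i)/f′(r_i) mod 7^{i+2}, where f′(x) = 3x². Iterate:
  r_0 = 5 (mod 7)
  r_1 = 47 (mod 49)
  r_2 = 292 (mod 343)
Final: r = 292 with f(r) ≡ 0 mod 7^3.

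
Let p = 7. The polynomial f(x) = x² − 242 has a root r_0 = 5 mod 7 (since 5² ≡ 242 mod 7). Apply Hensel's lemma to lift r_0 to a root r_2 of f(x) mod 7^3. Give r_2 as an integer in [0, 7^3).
r_2 = 159 (mod 343)

Hensel's recurrence: r_{i+1} = r_i − f(r_i)·(f′(r_i))^{-1} mod 7^{i+2}, with f′(x) = 2x. Iterate:
  r_0 = 5 (mod 7)
  r_1 = 12 (mod 49)
  r_2 = 159 (mod 343)
Final: r_2 = 159, and one checks f(r_2) ≡ 0 mod 7^3.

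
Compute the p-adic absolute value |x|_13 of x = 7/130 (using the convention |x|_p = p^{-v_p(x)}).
|7/130|_13 = 13

Step 1 — compute v_13(x) by factoring powers of 13 out of the numerator and denominator: v_13(7/130) = -1. Step 2 — apply |x|_p = p^{-v_p(x)} = 13^{1} = 13.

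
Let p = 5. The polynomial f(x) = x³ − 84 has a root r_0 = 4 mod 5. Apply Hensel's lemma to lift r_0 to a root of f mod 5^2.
r_1 = 19 (mod 25)

Hensel: r_{i+1} = r_i − f(r_i)/f′(r_i) mod 5^{i+2}, where f′(x) = 3x². Iterate:
  r_0 = 4 (mod 5)
  r_1 = 19 (mod 25)
Final: r = 19 with f(r) ≡ 0 mod 5^2.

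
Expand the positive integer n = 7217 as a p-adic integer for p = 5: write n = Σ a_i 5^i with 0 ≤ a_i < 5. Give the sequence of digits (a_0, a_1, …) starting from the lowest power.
(a_0, a_1, …) = (2, 3, 3, 2, 1, 2)

Repeated division by 5 gives the digits low-to-high: 7217 = 2 + 3·5^1 + 3·5^2 + 2·5^3 + 1·5^4 + 2·5^5. Digit sequence: (2, 3, 3, 2, 1, 2).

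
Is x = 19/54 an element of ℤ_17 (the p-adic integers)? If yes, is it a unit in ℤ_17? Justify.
x ∈ ℤ_17^× (unit); v_17(x) = 0

ℤ_17 = {x ∈ ℚ_17 : v_17(x) ≥ 0} and ℤ_17^× = {x ∈ ℤ_17 : v_17(x) = 0}. Here v_17(19/54) = v_17(num) − v_17(den) = 0; compare against these criteria.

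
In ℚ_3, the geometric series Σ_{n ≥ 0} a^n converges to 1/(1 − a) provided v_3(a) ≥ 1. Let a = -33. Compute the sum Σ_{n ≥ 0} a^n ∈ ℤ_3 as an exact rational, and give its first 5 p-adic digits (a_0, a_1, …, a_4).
Σ a^n = 1/(1 − a) = 1/34;  first 5 digits = (1, 1, 0, 1, 2)

v_3(a) = 1 ≥ 1, so the series converges in ℤ_3 to 1/(1 − a) = 1/(1 − (-33)) = 1/34. Expand this rational in ℤ_3: compute digits iteratively via d_i = x_i mod 3, x_{i+1} = (x_i − d_i)/3. The first 5 digits are (1, 1, 0, 1, 2).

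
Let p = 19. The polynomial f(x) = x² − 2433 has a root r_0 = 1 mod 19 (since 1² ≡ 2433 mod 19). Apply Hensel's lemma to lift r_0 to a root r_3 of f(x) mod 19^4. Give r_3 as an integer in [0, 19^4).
r_3 = 112405 (mod 130321)

Hensel's recurrence: r_{i+1} = r_i − f(r_i)·(f′(r_i))^{-1} mod 19^{i+2}, with f′(x) = 2x. Iterate:
  r_0 = 1 (mod 19)
  r_1 = 134 (mod 361)
  r_2 = 2661 (mod 6859)
  r_3 = 112405 (mod 130321)
Final: r_3 = 112405, and one checks f(r_3) ≡ 0 mod 19^4.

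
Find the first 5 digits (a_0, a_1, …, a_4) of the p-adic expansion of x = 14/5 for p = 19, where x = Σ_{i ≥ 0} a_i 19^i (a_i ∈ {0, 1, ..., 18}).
(a_0, …, a_4) = (18, 3, 15, 3, 15)

v_19(14/5) = 0 (numerator and denominator both coprime to 19), so x ∈ ℤ_19^×. Compute digits iteratively via a_i = x_i mod 19, x_{i+1} = (x_i − a_i)/19, with x_0 = x:
  x_0 = 14/5;  a_0 = 18;  x_1 = (x_0 − 18)/19 = -4/5
  x_1 = -4/5;  a_1 = 3;  x_2 = (x_1 − 3)/19 = -1/5
  x_2 = -1/5;  a_2 = 15;  x_3 = (x_2 − 15)/19 = -4/5
  x_3 = -4/5;  a_3 = 3;  x_4 = (x_3 − 3)/19 = -1/5
  x_4 = -1/5;  a_4 = 15;  x_5 = (x_4 − 15)/19 = -4/5
Digits: (18, 3, 15, 3, 15).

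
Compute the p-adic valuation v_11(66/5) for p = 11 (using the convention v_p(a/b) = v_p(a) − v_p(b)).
v_11(66/5) = 1

Factor powers of 11 from the numerator and denominator of the reduced fraction: 66 = 11^1 · 6 and 5 = 11^0 · 5. Apply v_p(a/b) = v_p(a) − v_p(b): v_11(66/5) = 1 − 0 = 1.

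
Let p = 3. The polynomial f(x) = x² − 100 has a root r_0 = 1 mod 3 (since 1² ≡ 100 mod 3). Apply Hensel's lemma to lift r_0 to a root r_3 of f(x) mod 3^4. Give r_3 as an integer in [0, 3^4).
r_3 = 10 (mod 81)

Hensel's recurrence: r_{i+1} = r_i − f(r_i)·(f′(r_i))^{-1} mod 3^{i+2}, with f′(x) = 2x. Iterate:
  r_0 = 1 (mod 3)
  r_1 = 1 (mod 9)
  r_2 = 10 (mod 27)
  r_3 = 10 (mod 81)
Final: r_3 = 10, and one checks f(r_3) ≡ 0 mod 3^4.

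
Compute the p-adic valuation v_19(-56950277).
v_19(-56950277) = 5

v_19(n) is the largest exponent k such that 19^k divides n. Factor out: -56950277 = -19^5 · 23. (Sign doesn't affect v_p.) So v_19(-56950277) = 5.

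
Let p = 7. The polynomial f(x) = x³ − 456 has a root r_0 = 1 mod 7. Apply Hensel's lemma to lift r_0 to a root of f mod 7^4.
r_3 = 855 (mod 2401)

Hensel: r_{i+1} = r_i − f(r_i)/f′(r_i) mod 7^{i+2}, where f′(x) = 3x². Iterate:
  r_0 = 1 (mod 7)
  r_1 = 22 (mod 49)
  r_2 = 169 (mod 343)
  r_3 = 855 (mod 2401)
Final: r = 855 with f(r) ≡ 0 mod 7^4.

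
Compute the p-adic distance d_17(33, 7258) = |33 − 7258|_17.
d_17(33, 7258) = 1/289

Step 1 — x − y = 33 − 7258 = -7225. Step 2 — v_17(-7225) = 2 (factor: -7225 = −(17^2 · 25); the sign does not affect v_p). Step 3 — |x − y|_17 = 17^{-2} = 1/289.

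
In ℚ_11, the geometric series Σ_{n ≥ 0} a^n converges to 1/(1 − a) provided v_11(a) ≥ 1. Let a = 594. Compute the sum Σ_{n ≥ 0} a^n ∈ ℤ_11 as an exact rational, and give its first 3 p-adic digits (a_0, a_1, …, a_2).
Σ a^n = 1/(1 − a) = -1/593;  first 3 digits = (1, 10, 5)

v_11(a) = 1 ≥ 1, so the series converges in ℤ_11 to 1/(1 − a) = 1/(1 − 594) = -1/593. Expand this rational in ℤ_11: compute digits iteratively via d_i = x_i mod 11, x_{i+1} = (x_i − d_i)/11. The first 3 digits are (1, 10, 5).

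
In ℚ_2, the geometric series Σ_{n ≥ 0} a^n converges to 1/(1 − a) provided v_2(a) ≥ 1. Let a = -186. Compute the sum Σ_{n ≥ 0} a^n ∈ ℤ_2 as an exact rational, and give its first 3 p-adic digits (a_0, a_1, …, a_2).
Σ a^n = 1/(1 − a) = 1/187;  first 3 digits = (1, 1, 0)

v_2(a) = 1 ≥ 1, so the series converges in ℤ_2 to 1/(1 − a) = 1/(1 − (-186)) = 1/187. Expand this rational in ℤ_2: compute digits iteratively via d_i = x_i mod 2, x_{i+1} = (x_i − d_i)/2. The first 3 digits are (1, 1, 0).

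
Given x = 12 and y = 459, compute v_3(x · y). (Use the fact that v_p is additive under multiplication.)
v_3(5508) = 4

v_p(x) = 1 (factor: 12 = 3^1 · 4); v_p(y) = 3 (factor: 459 = 3^3 · 17). Additivity: v_p(xy) = v_p(x) + v_p(y) = 1 + 3 = 4. (Direct check: xy = 5508 = 3^4 · (68).)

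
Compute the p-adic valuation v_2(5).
v_2(5) = 0

v_2(n) is the largest exponent k such that 2^k divides n. Factor out: 5 = 2^0 · 5. (Sign doesn't affect v_p.) So v_2(5) = 0.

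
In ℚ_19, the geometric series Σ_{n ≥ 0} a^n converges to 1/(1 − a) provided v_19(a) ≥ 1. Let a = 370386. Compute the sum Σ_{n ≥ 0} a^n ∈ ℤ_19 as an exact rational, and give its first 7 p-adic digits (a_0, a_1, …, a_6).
Σ a^n = 1/(1 − a) = -1/370385;  first 7 digits = (1, 0, 0, 16, 2, 0, 9)

v_19(a) = 3 ≥ 1, so the series converges in ℤ_19 to 1/(1 − a) = 1/(1 − 370386) = -1/370385. Expand this rational in ℤ_19: compute digits iteratively via d_i = x_i mod 19, x_{i+1} = (x_i − d_i)/19. The first 7 digits are (1, 0, 0, 16, 2, 0, 9).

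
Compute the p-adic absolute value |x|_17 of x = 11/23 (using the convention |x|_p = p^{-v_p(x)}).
|11/23|_17 = 1

Step 1 — compute v_17(x) by factoring powers of 17 out of the numerator and denominator: v_17(11/23) = 0. Step 2 — apply |x|_p = p^{-v_p(x)} = 17^{0} = 1.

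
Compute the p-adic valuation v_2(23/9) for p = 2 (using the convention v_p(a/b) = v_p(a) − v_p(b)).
v_2(23/9) = 0

Factor powers of 2 from the numerator and denominator of the reduced fraction: 23 = 2^0 · 23 and 9 = 2^0 · 9. Apply v_p(a/b) = v_p(a) − v_p(b): v_2(23/9) = 0 − 0 = 0.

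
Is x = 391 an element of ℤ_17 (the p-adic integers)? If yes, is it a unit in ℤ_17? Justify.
x ∈ ℤ_17 but not a unit; v_17(x) = 1 > 0

ℤ_17 = {x ∈ ℚ_17 : v_17(x) ≥ 0} and ℤ_17^× = {x ∈ ℤ_17 : v_17(x) = 0}. Here v_17(391) = v_17(num) − v_17(den) = 1; compare against these criteria.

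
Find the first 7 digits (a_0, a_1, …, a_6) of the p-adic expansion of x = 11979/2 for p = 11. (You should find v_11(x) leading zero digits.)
(a_0, …, a_6) = (0, 0, 0, 10, 5, 5, 5)

v_11(11979/2) = 3, so a_0 = ... = a_2 = 0. Factor out: x = 11^3 · u with u = 9/2 a unit in ℤ_11. Expand u iteratively via a_{v+i} = u_i mod 11, u_{i+1} = (u_i − a_{v+i})/11:
  u_0 = 9/2;  a_3 = 10;  u_1 = (u_0 − 10)/11 = -1/2
  u_1 = -1/2;  a_4 = 5;  u_2 = (u_1 − 5)/11 = -1/2
  u_2 = -1/2;  a_5 = 5;  u_3 = (u_2 − 5)/11 = -1/2
  u_3 = -1/2;  a_6 = 5;  u_4 = (u_3 − 5)/11 = -1/2
Digits: (0, 0, 0, 10, 5, 5, 5).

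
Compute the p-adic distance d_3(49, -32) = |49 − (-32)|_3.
d_3(49, -32) = 1/81

Step 1 — x − y = 49 − (-32) = 81. Step 2 — v_3(81) = 4 (factor: 81 = (3^4 · 1); the sign does not affect v_p). Step 3 — |x − y|_3 = 3^{-4} = 1/81.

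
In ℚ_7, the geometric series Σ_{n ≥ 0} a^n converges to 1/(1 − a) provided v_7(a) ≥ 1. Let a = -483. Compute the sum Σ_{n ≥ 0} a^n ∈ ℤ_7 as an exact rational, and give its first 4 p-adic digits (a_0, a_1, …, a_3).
Σ a^n = 1/(1 − a) = 1/484;  first 4 digits = (1, 1, 5, 0)

v_7(a) = 1 ≥ 1, so the series converges in ℤ_7 to 1/(1 − a) = 1/(1 − (-483)) = 1/484. Expand this rational in ℤ_7: compute digits iteratively via d_i = x_i mod 7, x_{i+1} = (x_i − d_i)/7. The first 4 digits are (1, 1, 5, 0).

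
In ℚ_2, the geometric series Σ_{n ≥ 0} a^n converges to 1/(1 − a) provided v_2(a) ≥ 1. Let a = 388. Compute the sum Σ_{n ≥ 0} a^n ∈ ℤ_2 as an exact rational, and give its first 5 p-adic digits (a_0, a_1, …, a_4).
Σ a^n = 1/(1 − a) = -1/387;  first 5 digits = (1, 0, 1, 0, 1)

v_2(a) = 2 ≥ 1, so the series converges in ℤ_2 to 1/(1 − a) = 1/(1 − 388) = -1/387. Expand this rational in ℤ_2: compute digits iteratively via d_i = x_i mod 2, x_{i+1} = (x_i − d_i)/2. The first 5 digits are (1, 0, 1, 0, 1).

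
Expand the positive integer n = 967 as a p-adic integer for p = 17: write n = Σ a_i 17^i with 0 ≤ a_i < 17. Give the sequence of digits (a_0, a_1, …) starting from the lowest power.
(a_0, a_1, …) = (15, 5, 3)

Repeated division by 17 gives the digits low-to-high: 967 = 15 + 5·17^1 + 3·17^2. Digit sequence: (15, 5, 3).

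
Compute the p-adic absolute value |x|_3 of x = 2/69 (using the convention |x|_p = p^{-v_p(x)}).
|2/69|_3 = 3

Step 1 — compute v_3(x) by factoring powers of 3 out of the numerator and denominator: v_3(2/69) = -1. Step 2 — apply |x|_p = p^{-v_p(x)} = 3^{1} = 3.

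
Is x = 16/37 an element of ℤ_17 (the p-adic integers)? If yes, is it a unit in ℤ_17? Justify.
x ∈ ℤ_17^× (unit); v_17(x) = 0

ℤ_17 = {x ∈ ℚ_17 : v_17(x) ≥ 0} and ℤ_17^× = {x ∈ ℤ_17 : v_17(x) = 0}. Here v_17(16/37) = v_17(num) − v_17(den) = 0; compare against these criteria.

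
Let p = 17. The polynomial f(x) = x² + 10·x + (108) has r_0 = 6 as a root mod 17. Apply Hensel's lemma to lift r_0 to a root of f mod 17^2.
r_1 = 23 (mod 289)

Hensel: r_{i+1} = r_i − f(r_i)·(f′(r_i))^{-1} mod 17^{i+2}, f′(x) = 2x + 10. Iterate:
  r_0 = 6 (mod 17)
  r_1 = 23 (mod 289)
Final: r = 23 satisfies f(r) ≡ 0 mod 17^2.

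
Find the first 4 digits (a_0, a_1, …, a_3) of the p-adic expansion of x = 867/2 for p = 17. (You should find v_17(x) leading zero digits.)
(a_0, …, a_3) = (0, 0, 10, 8)

v_17(867/2) = 2, so a_0 = ... = a_1 = 0. Factor out: x = 17^2 · u with u = 3/2 a unit in ℤ_17. Expand u iteratively via a_{v+i} = u_i mod 17, u_{i+1} = (u_i − a_{v+i})/17:
  u_0 = 3/2;  a_2 = 10;  u_1 = (u_0 − 10)/17 = -1/2
  u_1 = -1/2;  a_3 = 8;  u_2 = (u_1 − 8)/17 = -1/2
Digits: (0, 0, 10, 8).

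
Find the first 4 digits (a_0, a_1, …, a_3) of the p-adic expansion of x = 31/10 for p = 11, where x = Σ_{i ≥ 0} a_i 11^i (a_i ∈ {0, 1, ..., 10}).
(a_0, …, a_3) = (2, 10, 9, 9)

v_11(31/10) = 0 (numerator and denominator both coprime to 11), so x ∈ ℤ_11^×. Compute digits iteratively via a_i = x_i mod 11, x_{i+1} = (x_i − a_i)/11, with x_0 = x:
  x_0 = 31/10;  a_0 = 2;  x_1 = (x_0 − 2)/11 = 1/10
  x_1 = 1/10;  a_1 = 10;  x_2 = (x_1 − 10)/11 = -9/10
  x_2 = -9/10;  a_2 = 9;  x_3 = (x_2 − 9)/11 = -9/10
  x_3 = -9/10;  a_3 = 9;  x_4 = (x_3 − 9)/11 = -9/10
Digits: (2, 10, 9, 9).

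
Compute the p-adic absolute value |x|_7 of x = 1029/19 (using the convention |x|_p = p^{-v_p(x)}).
|1029/19|_7 = 1/343

Step 1 — compute v_7(x) by factoring powers of 7 out of the numerator and denominator: v_7(1029/19) = 3. Step 2 — apply |x|_p = p^{-v_p(x)} = 7^{-3} = 1/343.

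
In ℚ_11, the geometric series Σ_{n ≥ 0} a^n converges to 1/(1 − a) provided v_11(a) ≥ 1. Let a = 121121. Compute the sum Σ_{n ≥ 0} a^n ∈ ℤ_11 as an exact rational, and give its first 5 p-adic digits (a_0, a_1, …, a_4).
Σ a^n = 1/(1 − a) = -1/121120;  first 5 digits = (1, 0, 0, 3, 8)

v_11(a) = 3 ≥ 1, so the series converges in ℤ_11 to 1/(1 − a) = 1/(1 − 121121) = -1/121120. Expand this rational in ℤ_11: compute digits iteratively via d_i = x_i mod 11, x_{i+1} = (x_i − d_i)/11. The first 5 digits are (1, 0, 0, 3, 8).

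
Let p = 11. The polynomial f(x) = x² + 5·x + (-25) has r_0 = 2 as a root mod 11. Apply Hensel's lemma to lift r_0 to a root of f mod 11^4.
r_3 = 9132 (mod 14641)

Hensel: r_{i+1} = r_i − f(r_i)·(f′(r_i))^{-1} mod 11^{i+2}, f′(x) = 2x + 5. Iterate:
  r_0 = 2 (mod 11)
  r_1 = 57 (mod 121)
  r_2 = 1146 (mod 1331)
  r_3 = 9132 (mod 14641)
Final: r = 9132 satisfies f(r) ≡ 0 mod 11^4.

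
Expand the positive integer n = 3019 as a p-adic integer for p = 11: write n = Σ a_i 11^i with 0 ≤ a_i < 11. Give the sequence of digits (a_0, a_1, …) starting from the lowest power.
(a_0, a_1, …) = (5, 10, 2, 2)

Repeated division by 11 gives the digits low-to-high: 3019 = 5 + 10·11^1 + 2·11^2 + 2·11^3. Digit sequence: (5, 10, 2, 2).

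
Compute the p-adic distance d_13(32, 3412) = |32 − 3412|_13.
d_13(32, 3412) = 1/169

Step 1 — x − y = 32 − 3412 = -3380. Step 2 — v_13(-3380) = 2 (factor: -3380 = −(13^2 · 20); the sign does not affect v_p). Step 3 — |x − y|_13 = 13^{-2} = 1/169.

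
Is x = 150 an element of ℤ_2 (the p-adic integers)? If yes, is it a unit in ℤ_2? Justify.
x ∈ ℤ_2 but not a unit; v_2(x) = 1 > 0

ℤ_2 = {x ∈ ℚ_2 : v_2(x) ≥ 0} and ℤ_2^× = {x ∈ ℤ_2 : v_2(x) = 0}. Here v_2(150) = v_2(num) − v_2(den) = 1; compare against these criteria.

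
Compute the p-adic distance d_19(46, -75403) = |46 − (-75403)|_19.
d_19(46, -75403) = 1/6859

Step 1 — x − y = 46 − (-75403) = 75449. Step 2 — v_19(75449) = 3 (factor: 75449 = (19^3 · 11); the sign does not affect v_p). Step 3 — |x − y|_19 = 19^{-3} = 1/6859.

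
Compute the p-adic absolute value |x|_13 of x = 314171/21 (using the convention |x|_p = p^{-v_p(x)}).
|314171/21|_13 = 1/28561

Step 1 — compute v_13(x) by factoring powers of 13 out of the numerator and denominator: v_13(314171/21) = 4. Step 2 — apply |x|_p = p^{-v_p(x)} = 13^{-4} = 1/28561.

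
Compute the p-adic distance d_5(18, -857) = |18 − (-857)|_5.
d_5(18, -857) = 1/125

Step 1 — x − y = 18 − (-857) = 875. Step 2 — v_5(875) = 3 (factor: 875 = (5^3 · 7); the sign does not affect v_p). Step 3 — |x − y|_5 = 5^{-3} = 1/125.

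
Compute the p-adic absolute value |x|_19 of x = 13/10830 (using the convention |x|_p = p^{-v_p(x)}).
|13/10830|_19 = 361

Step 1 — compute v_19(x) by factoring powers of 19 out of the numerator and denominator: v_19(13/10830) = -2. Step 2 — apply |x|_p = p^{-v_p(x)} = 19^{2} = 361.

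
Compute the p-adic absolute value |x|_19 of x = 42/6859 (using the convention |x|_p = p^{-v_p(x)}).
|42/6859|_19 = 6859

Step 1 — compute v_19(x) by factoring powers of 19 out of the numerator and denominator: v_19(42/6859) = -3. Step 2 — apply |x|_p = p^{-v_p(x)} = 19^{3} = 6859.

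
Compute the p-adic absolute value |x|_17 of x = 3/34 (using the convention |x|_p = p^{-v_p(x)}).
|3/34|_17 = 17

Step 1 — compute v_17(x) by factoring powers of 17 out of the numerator and denominator: v_17(3/34) = -1. Step 2 — apply |x|_p = p^{-v_p(x)} = 17^{1} = 17.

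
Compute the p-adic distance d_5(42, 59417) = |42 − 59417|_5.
d_5(42, 59417) = 1/3125

Step 1 — x − y = 42 − 59417 = -59375. Step 2 — v_5(-59375) = 5 (factor: -59375 = −(5^5 · 19); the sign does not affect v_p). Step 3 — |x − y|_5 = 5^{-5} = 1/3125.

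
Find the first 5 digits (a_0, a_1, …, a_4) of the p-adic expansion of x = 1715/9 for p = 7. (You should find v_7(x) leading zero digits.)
(a_0, …, a_4) = (0, 0, 0, 6, 0)

v_7(1715/9) = 3, so a_0 = ... = a_2 = 0. Factor out: x = 7^3 · u with u = 5/9 a unit in ℤ_7. Expand u iteratively via a_{v+i} = u_i mod 7, u_{i+1} = (u_i − a_{v+i})/7:
  u_0 = 5/9;  a_3 = 6;  u_1 = (u_0 − 6)/7 = -7/9
  u_1 = -7/9;  a_4 = 0;  u_2 = (u_1 − 0)/7 = -1/9
Digits: (0, 0, 0, 6, 0).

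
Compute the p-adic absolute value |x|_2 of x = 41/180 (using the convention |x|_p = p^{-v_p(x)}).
|41/180|_2 = 4

Step 1 — compute v_2(x) by factoring powers of 2 out of the numerator and denominator: v_2(41/180) = -2. Step 2 — apply |x|_p = p^{-v_p(x)} = 2^{2} = 4.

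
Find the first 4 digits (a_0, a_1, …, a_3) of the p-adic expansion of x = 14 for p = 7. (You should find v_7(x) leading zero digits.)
(a_0, …, a_3) = (0, 2, 0, 0)

v_7(14) = 1, so a_0 = ... = a_0 = 0. Factor out: x = 7^1 · u with u = 2 a unit in ℤ_7. Expand u iteratively via a_{v+i} = u_i mod 7, u_{i+1} = (u_i − a_{v+i})/7:
  u_0 = 2;  a_1 = 2;  u_1 = (u_0 − 2)/7 = 0
  u_1 = 0;  a_2 = 0;  u_2 = (u_1 − 0)/7 = 0
  u_2 = 0;  a_3 = 0;  u_3 = (u_2 − 0)/7 = 0
Digits: (0, 2, 0, 0).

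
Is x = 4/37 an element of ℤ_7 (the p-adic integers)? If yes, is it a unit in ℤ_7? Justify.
x ∈ ℤ_7^× (unit); v_7(x) = 0

ℤ_7 = {x ∈ ℚ_7 : v_7(x) ≥ 0} and ℤ_7^× = {x ∈ ℤ_7 : v_7(x) = 0}. Here v_7(4/37) = v_7(num) − v_7(den) = 0; compare against these criteria.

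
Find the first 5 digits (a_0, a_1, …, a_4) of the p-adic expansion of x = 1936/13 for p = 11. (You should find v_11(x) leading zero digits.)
(a_0, …, a_4) = (0, 0, 8, 7, 1)

v_11(1936/13) = 2, so a_0 = ... = a_1 = 0. Factor out: x = 11^2 · u with u = 16/13 a unit in ℤ_11. Expand u iteratively via a_{v+i} = u_i mod 11, u_{i+1} = (u_i − a_{v+i})/11:
  u_0 = 16/13;  a_2 = 8;  u_1 = (u_0 − 8)/11 = -8/13
  u_1 = -8/13;  a_3 = 7;  u_2 = (u_1 − 7)/11 = -9/13
  u_2 = -9/13;  a_4 = 1;  u_3 = (u_2 − 1)/11 = -2/13
Digits: (0, 0, 8, 7, 1).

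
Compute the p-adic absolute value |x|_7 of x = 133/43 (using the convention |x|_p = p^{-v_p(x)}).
|133/43|_7 = 1/7

Step 1 — compute v_7(x) by factoring powers of 7 out of the numerator and denominator: v_7(133/43) = 1. Step 2 — apply |x|_p = p^{-v_p(x)} = 7^{-1} = 1/7.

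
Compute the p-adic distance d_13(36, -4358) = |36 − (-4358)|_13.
d_13(36, -4358) = 1/2197

Step 1 — x − y = 36 − (-4358) = 4394. Step 2 — v_13(4394) = 3 (factor: 4394 = (13^3 · 2); the sign does not affect v_p). Step 3 — |x − y|_13 = 13^{-3} = 1/2197.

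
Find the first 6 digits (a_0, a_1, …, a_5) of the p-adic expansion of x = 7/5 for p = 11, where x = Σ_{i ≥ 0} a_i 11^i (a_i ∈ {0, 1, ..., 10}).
(a_0, …, a_5) = (8, 6, 6, 6, 6, 6)

v_11(7/5) = 0 (numerator and denominator both coprime to 11), so x ∈ ℤ_11^×. Compute digits iteratively via a_i = x_i mod 11, x_{i+1} = (x_i − a_i)/11, with x_0 = x:
  x_0 = 7/5;  a_0 = 8;  x_1 = (x_0 − 8)/11 = -3/5
  x_1 = -3/5;  a_1 = 6;  x_2 = (x_1 − 6)/11 = -3/5
  x_2 = -3/5;  a_2 = 6;  x_3 = (x_2 − 6)/11 = -3/5
  x_3 = -3/5;  a_3 = 6;  x_4 = (x_3 − 6)/11 = -3/5
  x_4 = -3/5;  a_4 = 6;  x_5 = (x_4 − 6)/11 = -3/5
  x_5 = -3/5;  a_5 = 6;  x_6 = (x_5 − 6)/11 = -3/5
Digits: (8, 6, 6, 6, 6, 6).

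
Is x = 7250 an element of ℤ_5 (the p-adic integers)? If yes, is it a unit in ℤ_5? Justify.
x ∈ ℤ_5 but not a unit; v_5(x) = 3 > 0

ℤ_5 = {x ∈ ℚ_5 : v_5(x) ≥ 0} and ℤ_5^× = {x ∈ ℤ_5 : v_5(x) = 0}. Here v_5(7250) = v_5(num) − v_5(den) = 3; compare against these criteria.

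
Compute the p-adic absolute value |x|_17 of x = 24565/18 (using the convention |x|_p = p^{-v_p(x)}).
|24565/18|_17 = 1/4913

Step 1 — compute v_17(x) by factoring powers of 17 out of the numerator and denominator: v_17(24565/18) = 3. Step 2 — apply |x|_p = p^{-v_p(x)} = 17^{-3} = 1/4913.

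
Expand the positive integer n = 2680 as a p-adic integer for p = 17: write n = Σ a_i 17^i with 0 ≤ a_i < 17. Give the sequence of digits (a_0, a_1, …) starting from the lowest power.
(a_0, a_1, …) = (11, 4, 9)

Repeated division by 17 gives the digits low-to-high: 2680 = 11 + 4·17^1 + 9·17^2. Digit sequence: (11, 4, 9).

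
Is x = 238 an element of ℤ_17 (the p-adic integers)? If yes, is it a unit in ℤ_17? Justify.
x ∈ ℤ_17 but not a unit; v_17(x) = 1 > 0

ℤ_17 = {x ∈ ℚ_17 : v_17(x) ≥ 0} and ℤ_17^× = {x ∈ ℤ_17 : v_17(x) = 0}. Here v_17(238) = v_17(num) − v_17(den) = 1; compare against these criteria.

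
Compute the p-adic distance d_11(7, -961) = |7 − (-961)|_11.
d_11(7, -961) = 1/121

Step 1 — x − y = 7 − (-961) = 968. Step 2 — v_11(968) = 2 (factor: 968 = (11^2 · 8); the sign does not affect v_p). Step 3 — |x − y|_11 = 11^{-2} = 1/121.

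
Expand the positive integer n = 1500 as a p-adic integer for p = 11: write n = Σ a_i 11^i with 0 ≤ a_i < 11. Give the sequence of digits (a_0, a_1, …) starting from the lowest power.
(a_0, a_1, …) = (4, 4, 1, 1)

Repeated division by 11 gives the digits low-to-high: 1500 = 4 + 4·11^1 + 1·11^2 + 1·11^3. Digit sequence: (4, 4, 1, 1).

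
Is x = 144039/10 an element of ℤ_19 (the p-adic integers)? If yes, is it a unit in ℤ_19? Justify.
x ∈ ℤ_19 but not a unit; v_19(x) = 3 > 0

ℤ_19 = {x ∈ ℚ_19 : v_19(x) ≥ 0} and ℤ_19^× = {x ∈ ℤ_19 : v_19(x) = 0}. Here v_19(144039/10) = v_19(num) − v_19(den) = 3; compare against these criteria.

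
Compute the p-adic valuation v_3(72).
v_3(72) = 2

v_3(n) is the largest exponent k such that 3^k divides n. Factor out: 72 = 3^2 · 8. (Sign doesn't affect v_p.) So v_3(72) = 2.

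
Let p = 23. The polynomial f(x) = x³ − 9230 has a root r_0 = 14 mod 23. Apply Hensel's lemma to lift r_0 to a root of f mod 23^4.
r_3 = 132885 (mod 279841)

Hensel: r_{i+1} = r_i − f(r_i)/f′(r_i) mod 23^{i+2}, where f′(x) = 3x². Iterate:
  r_0 = 14 (mod 23)
  r_1 = 106 (mod 529)
  r_2 = 11215 (mod 12167)
  r_3 = 132885 (mod 279841)
Final: r = 132885 with f(r) ≡ 0 mod 23^4.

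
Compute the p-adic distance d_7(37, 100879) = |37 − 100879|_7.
d_7(37, 100879) = 1/16807

Step 1 — x − y = 37 − 100879 = -100842. Step 2 — v_7(-100842) = 5 (factor: -100842 = −(7^5 · 6); the sign does not affect v_p). Step 3 — |x − y|_7 = 7^{-5} = 1/16807.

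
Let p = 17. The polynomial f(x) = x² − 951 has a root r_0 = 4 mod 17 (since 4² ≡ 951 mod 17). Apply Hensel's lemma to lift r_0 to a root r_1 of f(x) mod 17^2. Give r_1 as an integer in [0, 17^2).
r_1 = 157 (mod 289)

Hensel's recurrence: r_{i+1} = r_i − f(r_i)·(f′(r_i))^{-1} mod 17^{i+2}, with f′(x) = 2x. Iterate:
  r_0 = 4 (mod 17)
  r_1 = 157 (mod 289)
Final: r_1 = 157, and one checks f(r_1) ≡ 0 mod 17^2.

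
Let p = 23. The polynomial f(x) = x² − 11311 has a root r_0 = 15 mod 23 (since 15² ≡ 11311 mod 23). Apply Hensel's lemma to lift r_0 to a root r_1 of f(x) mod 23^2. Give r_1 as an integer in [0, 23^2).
r_1 = 314 (mod 529)

Hensel's recurrence: r_{i+1} = r_i − f(r_i)·(f′(r_i))^{-1} mod 23^{i+2}, with f′(x) = 2x. Iterate:
  r_0 = 15 (mod 23)
  r_1 = 314 (mod 529)
Final: r_1 = 314, and one checks f(r_1) ≡ 0 mod 23^2.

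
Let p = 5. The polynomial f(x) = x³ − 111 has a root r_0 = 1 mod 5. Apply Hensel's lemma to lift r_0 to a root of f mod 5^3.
r_2 = 96 (mod 125)

Hensel: r_{i+1} = r_i − f(r_i)/f′(r_i) mod 5^{i+2}, where f′(x) = 3x². Iterate:
  r_0 = 1 (mod 5)
  r_1 = 21 (mod 25)
  r_2 = 96 (mod 125)
Final: r = 96 with f(r) ≡ 0 mod 5^3.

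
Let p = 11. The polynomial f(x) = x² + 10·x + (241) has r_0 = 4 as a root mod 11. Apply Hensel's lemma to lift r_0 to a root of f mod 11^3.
r_2 = 1137 (mod 1331)

Hensel: r_{i+1} = r_i − f(r_i)·(f′(r_i))^{-1} mod 11^{i+2}, f′(x) = 2x + 10. Iterate:
  r_0 = 4 (mod 11)
  r_1 = 48 (mod 121)
  r_2 = 1137 (mod 1331)
Final: r = 1137 satisfies f(r) ≡ 0 mod 11^3.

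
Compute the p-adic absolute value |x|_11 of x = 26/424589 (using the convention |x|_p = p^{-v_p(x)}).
|26/424589|_11 = 14641

Step 1 — compute v_11(x) by factoring powers of 11 out of the numerator and denominator: v_11(26/424589) = -4. Step 2 — apply |x|_p = p^{-v_p(x)} = 11^{4} = 14641.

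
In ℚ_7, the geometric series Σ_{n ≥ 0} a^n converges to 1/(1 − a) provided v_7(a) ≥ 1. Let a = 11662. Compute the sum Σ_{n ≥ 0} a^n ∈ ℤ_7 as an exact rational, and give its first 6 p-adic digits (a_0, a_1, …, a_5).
Σ a^n = 1/(1 − a) = -1/11661;  first 6 digits = (1, 0, 0, 6, 4, 0)

v_7(a) = 3 ≥ 1, so the series converges in ℤ_7 to 1/(1 − a) = 1/(1 − 11662) = -1/11661. Expand this rational in ℤ_7: compute digits iteratively via d_i = x_i mod 7, x_{i+1} = (x_i − d_i)/7. The first 6 digits are (1, 0, 0, 6, 4, 0).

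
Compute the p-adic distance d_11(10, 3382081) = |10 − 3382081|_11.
d_11(10, 3382081) = 1/161051

Step 1 — x − y = 10 − 3382081 = -3382071. Step 2 — v_11(-3382071) = 5 (factor: -3382071 = −(11^5 · 21); the sign does not affect v_p). Step 3 — |x − y|_11 = 11^{-5} = 1/161051.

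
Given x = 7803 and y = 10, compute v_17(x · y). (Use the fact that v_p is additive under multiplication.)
v_17(78030) = 2

v_p(x) = 2 (factor: 7803 = 17^2 · 27); v_p(y) = 0 (factor: 10 = 17^0 · 10). Additivity: v_p(xy) = v_p(x) + v_p(y) = 2 + 0 = 2. (Direct check: xy = 78030 = 17^2 · (270).)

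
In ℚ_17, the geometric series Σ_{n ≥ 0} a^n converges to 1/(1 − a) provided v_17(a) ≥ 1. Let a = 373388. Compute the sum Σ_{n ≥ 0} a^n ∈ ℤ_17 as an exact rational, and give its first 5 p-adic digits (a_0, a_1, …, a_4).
Σ a^n = 1/(1 − a) = -1/373387;  first 5 digits = (1, 0, 0, 8, 4)

v_17(a) = 3 ≥ 1, so the series converges in ℤ_17 to 1/(1 − a) = 1/(1 − 373388) = -1/373387. Expand this rational in ℤ_17: compute digits iteratively via d_i = x_i mod 17, x_{i+1} = (x_i − d_i)/17. The first 5 digits are (1, 0, 0, 8, 4).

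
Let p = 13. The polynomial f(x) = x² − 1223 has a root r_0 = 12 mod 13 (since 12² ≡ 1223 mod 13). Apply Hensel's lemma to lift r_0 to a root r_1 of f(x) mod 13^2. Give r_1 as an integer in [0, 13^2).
r_1 = 64 (mod 169)

Hensel's recurrence: r_{i+1} = r_i − f(r_i)·(f′(r_i))^{-1} mod 13^{i+2}, with f′(x) = 2x. Iterate:
  r_0 = 12 (mod 13)
  r_1 = 64 (mod 169)
Final: r_1 = 64, and one checks f(r_1) ≡ 0 mod 13^2.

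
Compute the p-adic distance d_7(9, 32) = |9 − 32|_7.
d_7(9, 32) = 1

Step 1 — x − y = 9 − 32 = -23. Step 2 — v_7(-23) = 0 (factor: -23 = −(7^0 · 23); the sign does not affect v_p). Step 3 — |x − y|_7 = 7^{0} = 1.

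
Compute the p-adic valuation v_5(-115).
v_5(-115) = 1

v_5(n) is the largest exponent k such that 5^k divides n. Factor out: -115 = -5^1 · 23. (Sign doesn't affect v_p.) So v_5(-115) = 1.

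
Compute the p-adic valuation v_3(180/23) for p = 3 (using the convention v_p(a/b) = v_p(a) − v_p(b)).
v_3(180/23) = 2

Factor powers of 3 from the numerator and denominator of the reduced fraction: 180 = 3^2 · 20 and 23 = 3^0 · 23. Apply v_p(a/b) = v_p(a) − v_p(b): v_3(180/23) = 2 − 0 = 2.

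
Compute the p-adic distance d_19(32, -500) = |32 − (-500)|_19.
d_19(32, -500) = 1/19

Step 1 — x − y = 32 − (-500) = 532. Step 2 — v_19(532) = 1 (factor: 532 = (19^1 · 28); the sign does not affect v_p). Step 3 — |x − y|_19 = 19^{-1} = 1/19.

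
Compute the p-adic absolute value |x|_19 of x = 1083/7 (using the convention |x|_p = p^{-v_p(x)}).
|1083/7|_19 = 1/361

Step 1 — compute v_19(x) by factoring powers of 19 out of the numerator and denominator: v_19(1083/7) = 2. Step 2 — apply |x|_p = p^{-v_p(x)} = 19^{-2} = 1/361.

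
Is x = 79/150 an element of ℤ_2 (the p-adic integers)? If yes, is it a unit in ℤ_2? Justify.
x ∉ ℤ_2 (v_2(x) = -1 < 0)

ℤ_2 = {x ∈ ℚ_2 : v_2(x) ≥ 0} and ℤ_2^× = {x ∈ ℤ_2 : v_2(x) = 0}. Here v_2(79/150) = v_2(num) − v_2(den) = -1; compare against these criteria.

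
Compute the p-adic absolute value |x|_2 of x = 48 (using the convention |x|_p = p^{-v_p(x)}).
|48|_2 = 1/16

Step 1 — compute v_2(x) by factoring powers of 2 out of the numerator and denominator: v_2(48) = 4. Step 2 — apply |x|_p = p^{-v_p(x)} = 2^{-4} = 1/16.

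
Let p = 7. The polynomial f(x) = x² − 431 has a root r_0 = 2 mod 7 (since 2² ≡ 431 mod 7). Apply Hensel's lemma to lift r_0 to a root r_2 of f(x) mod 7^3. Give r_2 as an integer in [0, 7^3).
r_2 = 170 (mod 343)

Hensel's recurrence: r_{i+1} = r_i − f(r_i)·(f′(r_i))^{-1} mod 7^{i+2}, with f′(x) = 2x. Iterate:
  r_0 = 2 (mod 7)
  r_1 = 23 (mod 49)
  r_2 = 170 (mod 343)
Final: r_2 = 170, and one checks f(r_2) ≡ 0 mod 7^3.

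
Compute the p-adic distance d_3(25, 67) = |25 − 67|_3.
d_3(25, 67) = 1/3

Step 1 — x − y = 25 − 67 = -42. Step 2 — v_3(-42) = 1 (factor: -42 = −(3^1 · 14); the sign does not affect v_p). Step 3 — |x − y|_3 = 3^{-1} = 1/3.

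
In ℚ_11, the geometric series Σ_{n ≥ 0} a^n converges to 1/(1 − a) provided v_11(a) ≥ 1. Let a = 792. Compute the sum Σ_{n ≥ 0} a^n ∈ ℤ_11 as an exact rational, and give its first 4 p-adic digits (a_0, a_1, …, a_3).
Σ a^n = 1/(1 − a) = -1/791;  first 4 digits = (1, 6, 9, 5)

v_11(a) = 1 ≥ 1, so the series converges in ℤ_11 to 1/(1 − a) = 1/(1 − 792) = -1/791. Expand this rational in ℤ_11: compute digits iteratively via d_i = x_i mod 11, x_{i+1} = (x_i − d_i)/11. The first 4 digits are (1, 6, 9, 5).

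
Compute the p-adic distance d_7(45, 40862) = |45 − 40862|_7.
d_7(45, 40862) = 1/2401

Step 1 — x − y = 45 − 40862 = -40817. Step 2 — v_7(-40817) = 4 (factor: -40817 = −(7^4 · 17); the sign does not affect v_p). Step 3 — |x − y|_7 = 7^{-4} = 1/2401.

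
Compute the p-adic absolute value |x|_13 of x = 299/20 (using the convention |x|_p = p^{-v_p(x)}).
|299/20|_13 = 1/13

Step 1 — compute v_13(x) by factoring powers of 13 out of the numerator and denominator: v_13(299/20) = 1. Step 2 — apply |x|_p = p^{-v_p(x)} = 13^{-1} = 1/13.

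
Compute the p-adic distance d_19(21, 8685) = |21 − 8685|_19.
d_19(21, 8685) = 1/361

Step 1 — x − y = 21 − 8685 = -8664. Step 2 — v_19(-8664) = 2 (factor: -8664 = −(19^2 · 24); the sign does not affect v_p). Step 3 — |x − y|_19 = 19^{-2} = 1/361.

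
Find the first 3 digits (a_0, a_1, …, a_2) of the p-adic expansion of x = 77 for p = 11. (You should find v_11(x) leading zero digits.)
(a_0, …, a_2) = (0, 7, 0)

v_11(77) = 1, so a_0 = ... = a_0 = 0. Factor out: x = 11^1 · u with u = 7 a unit in ℤ_11. Expand u iteratively via a_{v+i} = u_i mod 11, u_{i+1} = (u_i − a_{v+i})/11:
  u_0 = 7;  a_1 = 7;  u_1 = (u_0 − 7)/11 = 0
  u_1 = 0;  a_2 = 0;  u_2 = (u_1 − 0)/11 = 0
Digits: (0, 7, 0).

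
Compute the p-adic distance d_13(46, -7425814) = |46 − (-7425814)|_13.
d_13(46, -7425814) = 1/371293

Step 1 — x − y = 46 − (-7425814) = 7425860. Step 2 — v_13(7425860) = 5 (factor: 7425860 = (13^5 · 20); the sign does not affect v_p). Step 3 — |x − y|_13 = 13^{-5} = 1/371293.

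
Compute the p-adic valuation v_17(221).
v_17(221) = 1

v_17(n) is the largest exponent k such that 17^k divides n. Factor out: 221 = 17^1 · 13. (Sign doesn't affect v_p.) So v_17(221) = 1.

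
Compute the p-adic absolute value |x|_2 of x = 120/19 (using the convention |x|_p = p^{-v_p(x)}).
|120/19|_2 = 1/8

Step 1 — compute v_2(x) by factoring powers of 2 out of the numerator and denominator: v_2(120/19) = 3. Step 2 — apply |x|_p = p^{-v_p(x)} = 2^{-3} = 1/8.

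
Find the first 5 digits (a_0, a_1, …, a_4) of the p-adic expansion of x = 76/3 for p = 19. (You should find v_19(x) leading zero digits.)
(a_0, …, a_4) = (0, 14, 12, 12, 12)

v_19(76/3) = 1, so a_0 = ... = a_0 = 0. Factor out: x = 19^1 · u with u = 4/3 a unit in ℤ_19. Expand u iteratively via a_{v+i} = u_i mod 19, u_{i+1} = (u_i − a_{v+i})/19:
  u_0 = 4/3;  a_1 = 14;  u_1 = (u_0 − 14)/19 = -2/3
  u_1 = -2/3;  a_2 = 12;  u_2 = (u_1 − 12)/19 = -2/3
  u_2 = -2/3;  a_3 = 12;  u_3 = (u_2 − 12)/19 = -2/3
  u_3 = -2/3;  a_4 = 12;  u_4 = (u_3 − 12)/19 = -2/3
Digits: (0, 14, 12, 12, 12).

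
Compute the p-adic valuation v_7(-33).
v_7(-33) = 0

v_7(n) is the largest exponent k such that 7^k divides n. Factor out: -33 = -7^0 · 33. (Sign doesn't affect v_p.) So v_7(-33) = 0.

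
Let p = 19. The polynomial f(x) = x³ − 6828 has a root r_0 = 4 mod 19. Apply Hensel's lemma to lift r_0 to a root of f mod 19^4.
r_3 = 111724 (mod 130321)

Hensel: r_{i+1} = r_i − f(r_i)/f′(r_i) mod 19^{i+2}, where f′(x) = 3x². Iterate:
  r_0 = 4 (mod 19)
  r_1 = 175 (mod 361)
  r_2 = 1980 (mod 6859)
  r_3 = 111724 (mod 130321)
Final: r = 111724 with f(r) ≡ 0 mod 19^4.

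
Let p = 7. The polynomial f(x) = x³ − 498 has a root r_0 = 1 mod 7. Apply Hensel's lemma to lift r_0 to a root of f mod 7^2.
r_1 = 36 (mod 49)

Hensel: r_{i+1} = r_i − f(r_i)/f′(r_i) mod 7^{i+2}, where f′(x) = 3x². Iterate:
  r_0 = 1 (mod 7)
  r_1 = 36 (mod 49)
Final: r = 36 with f(r) ≡ 0 mod 7^2.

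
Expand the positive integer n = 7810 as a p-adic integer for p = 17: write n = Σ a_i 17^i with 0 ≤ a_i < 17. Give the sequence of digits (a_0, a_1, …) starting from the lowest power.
(a_0, a_1, …) = (7, 0, 10, 1)

Repeated division by 17 gives the digits low-to-high: 7810 = 7 + 10·17^2 + 1·17^3. Digit sequence: (7, 0, 10, 1).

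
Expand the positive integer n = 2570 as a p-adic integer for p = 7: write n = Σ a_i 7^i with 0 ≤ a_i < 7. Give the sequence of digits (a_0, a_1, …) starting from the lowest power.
(a_0, a_1, …) = (1, 3, 3, 0, 1)

Repeated division by 7 gives the digits low-to-high: 2570 = 1 + 3·7^1 + 3·7^2 + 1·7^4. Digit sequence: (1, 3, 3, 0, 1).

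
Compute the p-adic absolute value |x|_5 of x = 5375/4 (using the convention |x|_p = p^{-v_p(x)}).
|5375/4|_5 = 1/125

Step 1 — compute v_5(x) by factoring powers of 5 out of the numerator and denominator: v_5(5375/4) = 3. Step 2 — apply |x|_p = p^{-v_p(x)} = 5^{-3} = 1/125.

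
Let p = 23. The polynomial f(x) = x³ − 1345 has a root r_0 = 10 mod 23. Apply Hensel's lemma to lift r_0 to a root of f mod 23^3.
r_2 = 884 (mod 12167)

Hensel: r_{i+1} = r_i − f(r_i)/f′(r_i) mod 23^{i+2}, where f′(x) = 3x². Iterate:
  r_0 = 10 (mod 23)
  r_1 = 355 (mod 529)
  r_2 = 884 (mod 12167)
Final: r = 884 with f(r) ≡ 0 mod 23^3.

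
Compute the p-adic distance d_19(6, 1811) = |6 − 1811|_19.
d_19(6, 1811) = 1/361

Step 1 — x − y = 6 − 1811 = -1805. Step 2 — v_19(-1805) = 2 (factor: -1805 = −(19^2 · 5); the sign does not affect v_p). Step 3 — |x − y|_19 = 19^{-2} = 1/361.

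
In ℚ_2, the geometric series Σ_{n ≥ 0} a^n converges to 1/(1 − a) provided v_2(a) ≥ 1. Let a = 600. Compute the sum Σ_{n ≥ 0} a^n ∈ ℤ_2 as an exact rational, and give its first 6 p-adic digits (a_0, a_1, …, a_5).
Σ a^n = 1/(1 − a) = -1/599;  first 6 digits = (1, 0, 0, 1, 1, 0)

v_2(a) = 3 ≥ 1, so the series converges in ℤ_2 to 1/(1 − a) = 1/(1 − 600) = -1/599. Expand this rational in ℤ_2: compute digits iteratively via d_i = x_i mod 2, x_{i+1} = (x_i − d_i)/2. The first 6 digits are (1, 0, 0, 1, 1, 0).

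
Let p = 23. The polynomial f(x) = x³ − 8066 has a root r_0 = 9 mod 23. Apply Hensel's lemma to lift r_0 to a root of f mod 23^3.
r_2 = 2608 (mod 12167)

Hensel: r_{i+1} = r_i − f(r_i)/f′(r_i) mod 23^{i+2}, where f′(x) = 3x². Iterate:
  r_0 = 9 (mod 23)
  r_1 = 492 (mod 529)
  r_2 = 2608 (mod 12167)
Final: r = 2608 with f(r) ≡ 0 mod 23^3.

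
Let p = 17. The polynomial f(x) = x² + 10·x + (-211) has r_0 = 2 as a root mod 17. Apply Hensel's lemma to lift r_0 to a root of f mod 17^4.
r_3 = 23445 (mod 83521)

Hensel: r_{i+1} = r_i − f(r_i)·(f′(r_i))^{-1} mod 17^{i+2}, f′(x) = 2x + 10. Iterate:
  r_0 = 2 (mod 17)
  r_1 = 36 (mod 289)
  r_2 = 3793 (mod 4913)
  r_3 = 23445 (mod 83521)
Final: r = 23445 satisfies f(r) ≡ 0 mod 17^4.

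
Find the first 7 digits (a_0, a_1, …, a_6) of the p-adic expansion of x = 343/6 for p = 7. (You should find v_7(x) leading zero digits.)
(a_0, …, a_6) = (0, 0, 0, 6, 5, 5, 5)

v_7(343/6) = 3, so a_0 = ... = a_2 = 0. Factor out: x = 7^3 · u with u = 1/6 a unit in ℤ_7. Expand u iteratively via a_{v+i} = u_i mod 7, u_{i+1} = (u_i − a_{v+i})/7:
  u_0 = 1/6;  a_3 = 6;  u_1 = (u_0 − 6)/7 = -5/6
  u_1 = -5/6;  a_4 = 5;  u_2 = (u_1 − 5)/7 = -5/6
  u_2 = -5/6;  a_5 = 5;  u_3 = (u_2 − 5)/7 = -5/6
  u_3 = -5/6;  a_6 = 5;  u_4 = (u_3 − 5)/7 = -5/6
Digits: (0, 0, 0, 6, 5, 5, 5).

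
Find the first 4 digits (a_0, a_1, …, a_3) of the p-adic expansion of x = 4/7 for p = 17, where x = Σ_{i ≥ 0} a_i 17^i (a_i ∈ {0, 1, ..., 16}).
(a_0, …, a_3) = (3, 12, 9, 14)

v_17(4/7) = 0 (numerator and denominator both coprime to 17), so x ∈ ℤ_17^×. Compute digits iteratively via a_i = x_i mod 17, x_{i+1} = (x_i − a_i)/17, with x_0 = x:
  x_0 = 4/7;  a_0 = 3;  x_1 = (x_0 − 3)/17 = -1/7
  x_1 = -1/7;  a_1 = 12;  x_2 = (x_1 − 12)/17 = -5/7
  x_2 = -5/7;  a_2 = 9;  x_3 = (x_2 − 9)/17 = -4/7
  x_3 = -4/7;  a_3 = 14;  x_4 = (x_3 − 14)/17 = -6/7
Digits: (3, 12, 9, 14).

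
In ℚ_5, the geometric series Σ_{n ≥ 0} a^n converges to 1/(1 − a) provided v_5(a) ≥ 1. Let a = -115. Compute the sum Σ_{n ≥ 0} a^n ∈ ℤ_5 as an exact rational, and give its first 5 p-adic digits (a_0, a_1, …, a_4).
Σ a^n = 1/(1 − a) = 1/116;  first 5 digits = (1, 2, 4, 2, 3)

v_5(a) = 1 ≥ 1, so the series converges in ℤ_5 to 1/(1 − a) = 1/(1 − (-115)) = 1/116. Expand this rational in ℤ_5: compute digits iteratively via d_i = x_i mod 5, x_{i+1} = (x_i − d_i)/5. The first 5 digits are (1, 2, 4, 2, 3).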